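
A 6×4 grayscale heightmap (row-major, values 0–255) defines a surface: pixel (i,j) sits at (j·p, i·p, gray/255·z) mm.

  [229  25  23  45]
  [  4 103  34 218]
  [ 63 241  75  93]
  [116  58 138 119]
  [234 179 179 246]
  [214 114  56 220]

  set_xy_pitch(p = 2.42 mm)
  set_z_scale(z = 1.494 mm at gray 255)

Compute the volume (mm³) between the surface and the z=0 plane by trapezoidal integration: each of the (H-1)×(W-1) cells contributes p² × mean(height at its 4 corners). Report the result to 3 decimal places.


height_mm = gray/255 × 1.494; cell vol = 2.42² × mean(4 corners)
unit = 2.42² × 1.494 / (4×255) = 0.0085779 mm³ per gray-sum
row 0: Σ corner-gray over 3 cells = 866  → 7.4285
row 1: Σ corner-gray over 3 cells = 1284  → 11.0140
row 2: Σ corner-gray over 3 cells = 1415  → 12.1377
row 3: Σ corner-gray over 3 cells = 1823  → 15.6375
row 4: Σ corner-gray over 3 cells = 1970  → 16.8985
Σ rows: total corner-gray = 7358  → 63.1162 mm³

63.116


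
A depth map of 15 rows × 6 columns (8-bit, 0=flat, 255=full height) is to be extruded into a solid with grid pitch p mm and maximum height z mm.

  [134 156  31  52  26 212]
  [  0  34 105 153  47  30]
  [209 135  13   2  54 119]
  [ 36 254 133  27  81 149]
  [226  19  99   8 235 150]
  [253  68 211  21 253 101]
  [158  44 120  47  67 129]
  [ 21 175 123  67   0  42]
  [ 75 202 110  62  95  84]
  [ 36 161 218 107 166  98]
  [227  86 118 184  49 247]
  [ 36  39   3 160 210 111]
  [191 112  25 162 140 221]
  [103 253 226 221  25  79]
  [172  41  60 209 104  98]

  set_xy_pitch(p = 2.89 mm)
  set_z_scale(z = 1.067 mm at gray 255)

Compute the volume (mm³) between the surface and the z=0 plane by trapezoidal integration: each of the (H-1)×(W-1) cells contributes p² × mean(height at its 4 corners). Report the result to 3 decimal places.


272.174

height_mm = gray/255 × 1.067; cell vol = 2.89² × mean(4 corners)
unit = 2.89² × 1.067 / (4×255) = 0.00873695 mm³ per gray-sum
row 0: Σ corner-gray over 5 cells = 1584  → 13.8393
row 1: Σ corner-gray over 5 cells = 1444  → 12.6162
row 2: Σ corner-gray over 5 cells = 1911  → 16.6963
row 3: Σ corner-gray over 5 cells = 2273  → 19.8591
row 4: Σ corner-gray over 5 cells = 2558  → 22.3491
row 5: Σ corner-gray over 5 cells = 2303  → 20.1212
row 6: Σ corner-gray over 5 cells = 1636  → 14.2937
row 7: Σ corner-gray over 5 cells = 1890  → 16.5128
row 8: Σ corner-gray over 5 cells = 2535  → 22.1482
row 9: Σ corner-gray over 5 cells = 2786  → 24.3411
row 10: Σ corner-gray over 5 cells = 2319  → 20.2610
row 11: Σ corner-gray over 5 cells = 2261  → 19.7542
row 12: Σ corner-gray over 5 cells = 2922  → 25.5294
row 13: Σ corner-gray over 5 cells = 2730  → 23.8519
Σ rows: total corner-gray = 31152  → 272.1735 mm³


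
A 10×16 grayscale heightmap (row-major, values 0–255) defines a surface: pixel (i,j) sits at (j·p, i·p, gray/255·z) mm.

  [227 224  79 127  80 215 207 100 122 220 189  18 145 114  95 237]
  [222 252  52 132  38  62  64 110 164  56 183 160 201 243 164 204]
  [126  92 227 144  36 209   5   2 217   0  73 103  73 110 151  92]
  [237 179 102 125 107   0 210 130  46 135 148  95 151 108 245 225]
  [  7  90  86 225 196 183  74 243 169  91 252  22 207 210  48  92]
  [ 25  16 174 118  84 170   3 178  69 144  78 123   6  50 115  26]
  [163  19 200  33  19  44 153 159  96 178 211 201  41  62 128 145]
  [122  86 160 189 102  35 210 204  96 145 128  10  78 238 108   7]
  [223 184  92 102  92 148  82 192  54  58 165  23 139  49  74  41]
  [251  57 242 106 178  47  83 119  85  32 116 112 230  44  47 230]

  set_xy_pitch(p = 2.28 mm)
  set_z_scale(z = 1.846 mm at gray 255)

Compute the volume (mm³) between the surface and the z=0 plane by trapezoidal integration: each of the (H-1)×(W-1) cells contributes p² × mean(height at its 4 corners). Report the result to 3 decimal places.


611.384

height_mm = gray/255 × 1.846; cell vol = 2.28² × mean(4 corners)
unit = 2.28² × 1.846 / (4×255) = 0.00940808 mm³ per gray-sum
row 0: Σ corner-gray over 15 cells = 8522  → 80.1757
row 1: Σ corner-gray over 15 cells = 7290  → 68.5849
row 2: Σ corner-gray over 15 cells = 7126  → 67.0420
row 3: Σ corner-gray over 15 cells = 8315  → 78.2282
row 4: Σ corner-gray over 15 cells = 6998  → 65.8378
row 5: Σ corner-gray over 15 cells = 6103  → 57.4175
row 6: Σ corner-gray over 15 cells = 7103  → 66.8256
row 7: Σ corner-gray over 15 cells = 6879  → 64.7182
row 8: Σ corner-gray over 15 cells = 6649  → 62.5544
Σ rows: total corner-gray = 64985  → 611.3844 mm³


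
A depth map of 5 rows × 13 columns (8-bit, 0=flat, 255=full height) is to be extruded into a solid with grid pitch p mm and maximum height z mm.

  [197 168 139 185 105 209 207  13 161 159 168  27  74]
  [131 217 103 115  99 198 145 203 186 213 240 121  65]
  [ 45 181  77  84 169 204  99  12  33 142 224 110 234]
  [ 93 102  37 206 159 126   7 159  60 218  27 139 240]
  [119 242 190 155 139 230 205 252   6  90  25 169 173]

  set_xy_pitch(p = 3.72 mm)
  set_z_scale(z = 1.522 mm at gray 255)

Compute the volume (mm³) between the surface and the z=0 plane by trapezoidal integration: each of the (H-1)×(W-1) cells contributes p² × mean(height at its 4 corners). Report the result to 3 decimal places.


543.628

height_mm = gray/255 × 1.522; cell vol = 3.72² × mean(4 corners)
unit = 3.72² × 1.522 / (4×255) = 0.0206491 mm³ per gray-sum
row 0: Σ corner-gray over 12 cells = 7229  → 149.2721
row 1: Σ corner-gray over 12 cells = 6825  → 140.9299
row 2: Σ corner-gray over 12 cells = 5762  → 118.9799
row 3: Σ corner-gray over 12 cells = 6511  → 134.4461
Σ rows: total corner-gray = 26327  → 543.6279 mm³


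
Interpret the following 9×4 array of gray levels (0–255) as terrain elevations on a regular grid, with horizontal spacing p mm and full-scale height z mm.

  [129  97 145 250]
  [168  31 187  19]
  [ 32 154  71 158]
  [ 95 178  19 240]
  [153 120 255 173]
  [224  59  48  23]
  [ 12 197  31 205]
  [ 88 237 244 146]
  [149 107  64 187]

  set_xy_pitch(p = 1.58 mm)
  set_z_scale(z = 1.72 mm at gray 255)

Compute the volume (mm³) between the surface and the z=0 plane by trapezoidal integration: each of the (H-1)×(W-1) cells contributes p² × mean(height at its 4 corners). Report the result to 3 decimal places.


51.934

height_mm = gray/255 × 1.72; cell vol = 1.58² × mean(4 corners)
unit = 1.58² × 1.72 / (4×255) = 0.00420962 mm³ per gray-sum
row 0: Σ corner-gray over 3 cells = 1486  → 6.2555
row 1: Σ corner-gray over 3 cells = 1263  → 5.3167
row 2: Σ corner-gray over 3 cells = 1369  → 5.7630
row 3: Σ corner-gray over 3 cells = 1805  → 7.5984
row 4: Σ corner-gray over 3 cells = 1537  → 6.4702
row 5: Σ corner-gray over 3 cells = 1134  → 4.7737
row 6: Σ corner-gray over 3 cells = 1869  → 7.8678
row 7: Σ corner-gray over 3 cells = 1874  → 7.8888
Σ rows: total corner-gray = 12337  → 51.9340 mm³


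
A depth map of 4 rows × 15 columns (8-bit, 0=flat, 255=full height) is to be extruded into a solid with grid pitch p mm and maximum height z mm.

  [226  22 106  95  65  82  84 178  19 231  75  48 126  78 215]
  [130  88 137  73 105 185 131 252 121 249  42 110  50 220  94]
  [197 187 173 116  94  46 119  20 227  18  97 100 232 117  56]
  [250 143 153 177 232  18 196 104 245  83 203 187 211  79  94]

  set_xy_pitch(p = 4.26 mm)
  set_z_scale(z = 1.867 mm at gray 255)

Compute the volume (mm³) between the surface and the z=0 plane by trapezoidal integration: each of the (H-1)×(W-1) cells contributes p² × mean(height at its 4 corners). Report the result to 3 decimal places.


712.676

height_mm = gray/255 × 1.867; cell vol = 4.26² × mean(4 corners)
unit = 4.26² × 1.867 / (4×255) = 0.0332172 mm³ per gray-sum
row 0: Σ corner-gray over 14 cells = 6609  → 219.5326
row 1: Σ corner-gray over 14 cells = 7095  → 235.6762
row 2: Σ corner-gray over 14 cells = 7751  → 257.4667
Σ rows: total corner-gray = 21455  → 712.6756 mm³


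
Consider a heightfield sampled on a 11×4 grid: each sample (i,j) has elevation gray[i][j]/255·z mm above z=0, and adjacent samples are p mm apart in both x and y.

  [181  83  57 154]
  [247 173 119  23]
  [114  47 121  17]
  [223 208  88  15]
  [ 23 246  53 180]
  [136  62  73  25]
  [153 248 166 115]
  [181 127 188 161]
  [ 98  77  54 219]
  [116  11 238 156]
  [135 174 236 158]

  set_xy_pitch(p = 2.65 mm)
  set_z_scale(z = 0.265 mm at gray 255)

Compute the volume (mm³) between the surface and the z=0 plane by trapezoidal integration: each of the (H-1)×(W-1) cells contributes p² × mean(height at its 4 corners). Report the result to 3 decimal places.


27.966

height_mm = gray/255 × 0.265; cell vol = 2.65² × mean(4 corners)
unit = 2.65² × 0.265 / (4×255) = 0.00182447 mm³ per gray-sum
row 0: Σ corner-gray over 3 cells = 1469  → 2.6802
row 1: Σ corner-gray over 3 cells = 1321  → 2.4101
row 2: Σ corner-gray over 3 cells = 1297  → 2.3663
row 3: Σ corner-gray over 3 cells = 1631  → 2.9757
row 4: Σ corner-gray over 3 cells = 1232  → 2.2478
row 5: Σ corner-gray over 3 cells = 1527  → 2.7860
row 6: Σ corner-gray over 3 cells = 2068  → 3.7730
row 7: Σ corner-gray over 3 cells = 1551  → 2.8298
row 8: Σ corner-gray over 3 cells = 1349  → 2.4612
row 9: Σ corner-gray over 3 cells = 1883  → 3.4355
Σ rows: total corner-gray = 15328  → 27.9655 mm³


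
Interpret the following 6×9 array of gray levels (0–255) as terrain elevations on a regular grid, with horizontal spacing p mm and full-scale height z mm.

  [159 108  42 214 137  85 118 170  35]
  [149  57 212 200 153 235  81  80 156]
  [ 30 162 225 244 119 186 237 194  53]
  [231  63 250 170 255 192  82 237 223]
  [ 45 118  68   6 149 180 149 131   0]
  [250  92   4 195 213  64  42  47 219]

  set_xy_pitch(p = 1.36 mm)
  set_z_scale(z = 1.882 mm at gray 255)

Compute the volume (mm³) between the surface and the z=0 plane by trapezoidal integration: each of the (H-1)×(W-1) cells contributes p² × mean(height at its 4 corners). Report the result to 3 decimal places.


height_mm = gray/255 × 1.882; cell vol = 1.36² × mean(4 corners)
unit = 1.36² × 1.882 / (4×255) = 0.00341269 mm³ per gray-sum
row 0: Σ corner-gray over 8 cells = 4283  → 14.6166
row 1: Σ corner-gray over 8 cells = 5158  → 17.6027
row 2: Σ corner-gray over 8 cells = 5769  → 19.6878
row 3: Σ corner-gray over 8 cells = 4599  → 15.6950
row 4: Σ corner-gray over 8 cells = 3430  → 11.7055
Σ rows: total corner-gray = 23239  → 79.3076 mm³

79.308


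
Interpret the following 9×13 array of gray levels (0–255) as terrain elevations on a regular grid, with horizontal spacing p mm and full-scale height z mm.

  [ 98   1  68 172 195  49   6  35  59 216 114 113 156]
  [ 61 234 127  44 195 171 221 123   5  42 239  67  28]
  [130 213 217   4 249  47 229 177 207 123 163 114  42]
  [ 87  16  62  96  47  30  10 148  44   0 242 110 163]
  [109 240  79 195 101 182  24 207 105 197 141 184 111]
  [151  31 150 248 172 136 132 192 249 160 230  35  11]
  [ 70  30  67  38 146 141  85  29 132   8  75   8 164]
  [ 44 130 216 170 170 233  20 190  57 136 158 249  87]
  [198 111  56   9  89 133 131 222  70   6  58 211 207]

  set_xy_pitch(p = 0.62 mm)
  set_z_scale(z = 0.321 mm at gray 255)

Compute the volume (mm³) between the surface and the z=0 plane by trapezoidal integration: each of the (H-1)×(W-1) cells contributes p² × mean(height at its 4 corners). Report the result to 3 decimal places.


height_mm = gray/255 × 0.321; cell vol = 0.62² × mean(4 corners)
unit = 0.62² × 0.321 / (4×255) = 0.000120973 mm³ per gray-sum
row 0: Σ corner-gray over 12 cells = 5335  → 0.6454
row 1: Σ corner-gray over 12 cells = 6683  → 0.8085
row 2: Σ corner-gray over 12 cells = 5518  → 0.6675
row 3: Σ corner-gray over 12 cells = 5390  → 0.6520
row 4: Σ corner-gray over 12 cells = 7162  → 0.8664
row 5: Σ corner-gray over 12 cells = 5384  → 0.6513
row 6: Σ corner-gray over 12 cells = 5341  → 0.6461
row 7: Σ corner-gray over 12 cells = 6186  → 0.7483
Σ rows: total corner-gray = 46999  → 5.6856 mm³

5.686


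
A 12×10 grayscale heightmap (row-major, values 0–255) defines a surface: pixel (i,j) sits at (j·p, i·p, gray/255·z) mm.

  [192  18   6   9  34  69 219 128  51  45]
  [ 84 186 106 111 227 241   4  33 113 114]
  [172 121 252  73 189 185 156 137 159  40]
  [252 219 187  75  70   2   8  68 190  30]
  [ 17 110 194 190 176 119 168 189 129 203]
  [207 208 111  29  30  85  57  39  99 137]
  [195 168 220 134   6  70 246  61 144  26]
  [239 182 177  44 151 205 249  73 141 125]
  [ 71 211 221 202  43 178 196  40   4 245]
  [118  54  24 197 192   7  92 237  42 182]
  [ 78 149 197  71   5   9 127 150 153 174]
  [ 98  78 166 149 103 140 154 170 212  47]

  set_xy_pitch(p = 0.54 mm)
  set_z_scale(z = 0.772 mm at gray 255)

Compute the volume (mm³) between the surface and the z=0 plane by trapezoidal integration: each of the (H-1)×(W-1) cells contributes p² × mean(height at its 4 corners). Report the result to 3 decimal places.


height_mm = gray/255 × 0.772; cell vol = 0.54² × mean(4 corners)
unit = 0.54² × 0.772 / (4×255) = 0.000220701 mm³ per gray-sum
row 0: Σ corner-gray over 9 cells = 3545  → 0.7824
row 1: Σ corner-gray over 9 cells = 4996  → 1.1026
row 2: Σ corner-gray over 9 cells = 4676  → 1.0320
row 3: Σ corner-gray over 9 cells = 4690  → 1.0351
row 4: Σ corner-gray over 9 cells = 4430  → 0.9777
row 5: Σ corner-gray over 9 cells = 3979  → 0.8782
row 6: Σ corner-gray over 9 cells = 5127  → 1.1315
row 7: Σ corner-gray over 9 cells = 5314  → 1.1728
row 8: Σ corner-gray over 9 cells = 4496  → 0.9923
row 9: Σ corner-gray over 9 cells = 3964  → 0.8749
row 10: Σ corner-gray over 9 cells = 4463  → 0.9850
Σ rows: total corner-gray = 49680  → 10.9644 mm³

10.964


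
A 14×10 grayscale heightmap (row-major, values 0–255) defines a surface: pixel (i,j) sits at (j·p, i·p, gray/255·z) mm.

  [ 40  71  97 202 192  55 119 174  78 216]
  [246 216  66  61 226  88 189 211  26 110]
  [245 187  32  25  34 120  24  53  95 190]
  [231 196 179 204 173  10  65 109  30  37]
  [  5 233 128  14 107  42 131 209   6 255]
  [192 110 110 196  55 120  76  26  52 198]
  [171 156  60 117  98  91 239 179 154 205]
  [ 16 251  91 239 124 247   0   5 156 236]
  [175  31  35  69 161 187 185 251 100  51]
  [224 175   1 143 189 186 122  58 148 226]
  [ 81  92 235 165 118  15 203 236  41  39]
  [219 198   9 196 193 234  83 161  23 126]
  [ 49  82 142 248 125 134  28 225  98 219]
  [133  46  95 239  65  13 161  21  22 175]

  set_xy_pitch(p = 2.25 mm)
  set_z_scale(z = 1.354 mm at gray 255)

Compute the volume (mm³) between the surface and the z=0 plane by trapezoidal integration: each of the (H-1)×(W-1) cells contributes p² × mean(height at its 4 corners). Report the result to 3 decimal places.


height_mm = gray/255 × 1.354; cell vol = 2.25² × mean(4 corners)
unit = 2.25² × 1.354 / (4×255) = 0.00672022 mm³ per gray-sum
row 0: Σ corner-gray over 9 cells = 4754  → 31.9479
row 1: Σ corner-gray over 9 cells = 4097  → 27.5327
row 2: Σ corner-gray over 9 cells = 3775  → 25.3688
row 3: Σ corner-gray over 9 cells = 4200  → 28.2249
row 4: Σ corner-gray over 9 cells = 3880  → 26.0745
row 5: Σ corner-gray over 9 cells = 4444  → 29.8647
row 6: Σ corner-gray over 9 cells = 5042  → 33.8834
row 7: Σ corner-gray over 9 cells = 4742  → 31.8673
row 8: Σ corner-gray over 9 cells = 4758  → 31.9748
row 9: Σ corner-gray over 9 cells = 4824  → 32.4183
row 10: Σ corner-gray over 9 cells = 4869  → 32.7208
row 11: Σ corner-gray over 9 cells = 4971  → 33.4062
row 12: Σ corner-gray over 9 cells = 4064  → 27.3110
Σ rows: total corner-gray = 58420  → 392.5953 mm³

392.595


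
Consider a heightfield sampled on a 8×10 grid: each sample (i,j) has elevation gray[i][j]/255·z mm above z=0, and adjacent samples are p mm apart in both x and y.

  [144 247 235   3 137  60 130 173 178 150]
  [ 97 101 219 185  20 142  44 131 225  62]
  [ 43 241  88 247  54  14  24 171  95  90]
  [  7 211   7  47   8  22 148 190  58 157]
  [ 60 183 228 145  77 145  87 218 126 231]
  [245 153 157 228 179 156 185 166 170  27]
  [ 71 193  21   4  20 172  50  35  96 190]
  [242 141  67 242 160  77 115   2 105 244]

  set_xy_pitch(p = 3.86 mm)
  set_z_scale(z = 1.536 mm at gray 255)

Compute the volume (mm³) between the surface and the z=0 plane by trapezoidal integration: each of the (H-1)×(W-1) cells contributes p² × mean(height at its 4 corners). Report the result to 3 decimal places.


696.177

height_mm = gray/255 × 1.536; cell vol = 3.86² × mean(4 corners)
unit = 3.86² × 1.536 / (4×255) = 0.022437 mm³ per gray-sum
row 0: Σ corner-gray over 9 cells = 4913  → 110.2332
row 1: Σ corner-gray over 9 cells = 4294  → 96.3447
row 2: Σ corner-gray over 9 cells = 3547  → 79.5842
row 3: Σ corner-gray over 9 cells = 4255  → 95.4696
row 4: Σ corner-gray over 9 cells = 5769  → 129.4393
row 5: Σ corner-gray over 9 cells = 4503  → 101.0340
row 6: Σ corner-gray over 9 cells = 3747  → 84.0716
Σ rows: total corner-gray = 31028  → 696.1766 mm³


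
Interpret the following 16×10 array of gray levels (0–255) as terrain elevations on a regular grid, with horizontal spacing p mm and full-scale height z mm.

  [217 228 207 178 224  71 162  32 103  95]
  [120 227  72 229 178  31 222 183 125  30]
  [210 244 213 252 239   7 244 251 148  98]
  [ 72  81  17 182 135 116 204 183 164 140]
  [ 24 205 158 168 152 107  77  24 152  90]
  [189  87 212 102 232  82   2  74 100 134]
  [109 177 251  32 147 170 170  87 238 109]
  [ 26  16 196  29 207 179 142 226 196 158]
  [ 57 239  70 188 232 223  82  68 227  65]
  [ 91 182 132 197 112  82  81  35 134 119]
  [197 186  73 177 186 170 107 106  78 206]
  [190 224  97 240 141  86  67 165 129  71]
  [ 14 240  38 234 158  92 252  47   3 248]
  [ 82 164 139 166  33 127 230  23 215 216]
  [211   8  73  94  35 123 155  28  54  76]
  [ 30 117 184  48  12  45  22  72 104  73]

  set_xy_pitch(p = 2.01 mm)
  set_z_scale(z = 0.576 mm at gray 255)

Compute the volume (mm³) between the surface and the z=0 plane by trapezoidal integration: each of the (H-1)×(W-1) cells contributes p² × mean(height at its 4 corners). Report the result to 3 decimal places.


166.778

height_mm = gray/255 × 0.576; cell vol = 2.01² × mean(4 corners)
unit = 2.01² × 0.576 / (4×255) = 0.00228147 mm³ per gray-sum
row 0: Σ corner-gray over 9 cells = 5406  → 12.3336
row 1: Σ corner-gray over 9 cells = 6188  → 14.1177
row 2: Σ corner-gray over 9 cells = 5880  → 13.4150
row 3: Σ corner-gray over 9 cells = 4576  → 10.4400
row 4: Σ corner-gray over 9 cells = 4305  → 9.8217
row 5: Σ corner-gray over 9 cells = 4867  → 11.1039
row 6: Σ corner-gray over 9 cells = 5328  → 12.1557
row 7: Σ corner-gray over 9 cells = 5346  → 12.1967
row 8: Σ corner-gray over 9 cells = 4900  → 11.1792
row 9: Σ corner-gray over 9 cells = 4689  → 10.6978
row 10: Σ corner-gray over 9 cells = 5128  → 11.6994
row 11: Σ corner-gray over 9 cells = 4949  → 11.2910
row 12: Σ corner-gray over 9 cells = 4882  → 11.1381
row 13: Σ corner-gray over 9 cells = 3919  → 8.9411
row 14: Σ corner-gray over 9 cells = 2738  → 6.2467
Σ rows: total corner-gray = 73101  → 166.7776 mm³


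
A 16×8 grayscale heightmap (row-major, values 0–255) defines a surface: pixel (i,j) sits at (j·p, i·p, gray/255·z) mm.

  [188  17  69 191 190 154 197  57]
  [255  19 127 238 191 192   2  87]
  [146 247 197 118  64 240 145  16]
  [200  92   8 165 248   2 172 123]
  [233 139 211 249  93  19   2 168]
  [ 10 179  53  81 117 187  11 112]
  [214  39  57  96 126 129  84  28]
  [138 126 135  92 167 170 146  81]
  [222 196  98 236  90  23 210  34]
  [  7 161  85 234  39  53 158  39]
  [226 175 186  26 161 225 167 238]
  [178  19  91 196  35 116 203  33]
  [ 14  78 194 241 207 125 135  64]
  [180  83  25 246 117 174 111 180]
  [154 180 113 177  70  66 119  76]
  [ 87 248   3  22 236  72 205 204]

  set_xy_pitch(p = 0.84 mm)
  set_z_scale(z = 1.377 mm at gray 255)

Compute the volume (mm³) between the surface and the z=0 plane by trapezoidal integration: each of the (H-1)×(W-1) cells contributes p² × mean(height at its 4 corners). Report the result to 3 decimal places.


height_mm = gray/255 × 1.377; cell vol = 0.84² × mean(4 corners)
unit = 0.84² × 1.377 / (4×255) = 0.00095256 mm³ per gray-sum
row 0: Σ corner-gray over 7 cells = 3761  → 3.5826
row 1: Σ corner-gray over 7 cells = 4064  → 3.8712
row 2: Σ corner-gray over 7 cells = 3881  → 3.6969
row 3: Σ corner-gray over 7 cells = 3524  → 3.3568
row 4: Σ corner-gray over 7 cells = 3205  → 3.0530
row 5: Σ corner-gray over 7 cells = 2682  → 2.5548
row 6: Σ corner-gray over 7 cells = 3195  → 3.0434
row 7: Σ corner-gray over 7 cells = 3853  → 3.6702
row 8: Σ corner-gray over 7 cells = 3468  → 3.3035
row 9: Σ corner-gray over 7 cells = 3850  → 3.6674
row 10: Σ corner-gray over 7 cells = 3875  → 3.6912
row 11: Σ corner-gray over 7 cells = 3569  → 3.3997
row 12: Σ corner-gray over 7 cells = 3910  → 3.7245
row 13: Σ corner-gray over 7 cells = 3552  → 3.3835
row 14: Σ corner-gray over 7 cells = 3543  → 3.3749
Σ rows: total corner-gray = 53932  → 51.3735 mm³

51.373


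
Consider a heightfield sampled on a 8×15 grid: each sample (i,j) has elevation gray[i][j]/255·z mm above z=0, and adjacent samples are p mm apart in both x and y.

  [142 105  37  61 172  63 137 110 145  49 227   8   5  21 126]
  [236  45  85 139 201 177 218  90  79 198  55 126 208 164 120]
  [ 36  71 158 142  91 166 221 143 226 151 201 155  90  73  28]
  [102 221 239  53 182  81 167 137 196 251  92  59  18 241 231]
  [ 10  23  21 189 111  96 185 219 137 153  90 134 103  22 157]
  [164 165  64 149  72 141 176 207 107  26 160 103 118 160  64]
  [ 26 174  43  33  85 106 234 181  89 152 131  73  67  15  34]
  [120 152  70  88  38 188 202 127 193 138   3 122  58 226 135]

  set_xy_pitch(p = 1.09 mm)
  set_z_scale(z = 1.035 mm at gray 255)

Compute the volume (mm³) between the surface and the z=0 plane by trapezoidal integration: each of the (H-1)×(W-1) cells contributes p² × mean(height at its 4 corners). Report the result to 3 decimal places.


58.983

height_mm = gray/255 × 1.035; cell vol = 1.09² × mean(4 corners)
unit = 1.09² × 1.035 / (4×255) = 0.00120557 mm³ per gray-sum
row 0: Σ corner-gray over 14 cells = 6474  → 7.8049
row 1: Σ corner-gray over 14 cells = 7766  → 9.3625
row 2: Σ corner-gray over 14 cells = 8047  → 9.7012
row 3: Σ corner-gray over 14 cells = 7340  → 8.8489
row 4: Σ corner-gray over 14 cells = 6657  → 8.0255
row 5: Σ corner-gray over 14 cells = 6350  → 7.6554
row 6: Σ corner-gray over 14 cells = 6291  → 7.5843
Σ rows: total corner-gray = 48925  → 58.9826 mm³


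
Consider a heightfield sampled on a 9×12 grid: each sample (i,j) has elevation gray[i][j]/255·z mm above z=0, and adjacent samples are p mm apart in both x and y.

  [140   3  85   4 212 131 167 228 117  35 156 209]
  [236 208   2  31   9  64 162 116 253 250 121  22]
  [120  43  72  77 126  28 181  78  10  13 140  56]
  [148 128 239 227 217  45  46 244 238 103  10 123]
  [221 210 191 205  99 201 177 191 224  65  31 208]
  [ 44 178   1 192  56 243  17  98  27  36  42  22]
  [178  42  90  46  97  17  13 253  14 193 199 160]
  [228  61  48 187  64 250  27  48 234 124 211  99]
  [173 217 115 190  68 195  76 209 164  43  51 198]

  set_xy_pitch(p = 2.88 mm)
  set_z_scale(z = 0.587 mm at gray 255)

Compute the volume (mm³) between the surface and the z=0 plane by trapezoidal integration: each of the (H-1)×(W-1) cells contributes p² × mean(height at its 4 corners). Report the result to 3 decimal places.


201.025

height_mm = gray/255 × 0.587; cell vol = 2.88² × mean(4 corners)
unit = 2.88² × 0.587 / (4×255) = 0.00477335 mm³ per gray-sum
row 0: Σ corner-gray over 11 cells = 5315  → 25.3703
row 1: Σ corner-gray over 11 cells = 4402  → 21.0123
row 2: Σ corner-gray over 11 cells = 4977  → 23.7569
row 3: Σ corner-gray over 11 cells = 6882  → 32.8502
row 4: Σ corner-gray over 11 cells = 5463  → 26.0768
row 5: Σ corner-gray over 11 cells = 4112  → 19.6280
row 6: Σ corner-gray over 11 cells = 5101  → 24.3488
row 7: Σ corner-gray over 11 cells = 5862  → 27.9814
Σ rows: total corner-gray = 42114  → 201.0247 mm³


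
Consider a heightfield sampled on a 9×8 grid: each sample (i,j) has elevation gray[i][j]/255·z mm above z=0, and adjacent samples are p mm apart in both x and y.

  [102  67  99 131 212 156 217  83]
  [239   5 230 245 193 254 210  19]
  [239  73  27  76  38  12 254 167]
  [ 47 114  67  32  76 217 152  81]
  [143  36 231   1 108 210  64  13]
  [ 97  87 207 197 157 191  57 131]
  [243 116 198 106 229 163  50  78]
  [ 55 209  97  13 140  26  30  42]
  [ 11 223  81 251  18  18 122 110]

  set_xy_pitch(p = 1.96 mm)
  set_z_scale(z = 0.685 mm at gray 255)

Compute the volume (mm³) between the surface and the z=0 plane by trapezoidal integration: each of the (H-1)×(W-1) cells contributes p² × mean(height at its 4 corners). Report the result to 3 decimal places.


70.885

height_mm = gray/255 × 0.685; cell vol = 1.96² × mean(4 corners)
unit = 1.96² × 0.685 / (4×255) = 0.0025799 mm³ per gray-sum
row 0: Σ corner-gray over 7 cells = 4481  → 11.5605
row 1: Σ corner-gray over 7 cells = 3898  → 10.0564
row 2: Σ corner-gray over 7 cells = 2810  → 7.2495
row 3: Σ corner-gray over 7 cells = 2900  → 7.4817
row 4: Σ corner-gray over 7 cells = 3476  → 8.9677
row 5: Σ corner-gray over 7 cells = 4065  → 10.4873
row 6: Σ corner-gray over 7 cells = 3172  → 8.1834
row 7: Σ corner-gray over 7 cells = 2674  → 6.8986
Σ rows: total corner-gray = 27476  → 70.8853 mm³


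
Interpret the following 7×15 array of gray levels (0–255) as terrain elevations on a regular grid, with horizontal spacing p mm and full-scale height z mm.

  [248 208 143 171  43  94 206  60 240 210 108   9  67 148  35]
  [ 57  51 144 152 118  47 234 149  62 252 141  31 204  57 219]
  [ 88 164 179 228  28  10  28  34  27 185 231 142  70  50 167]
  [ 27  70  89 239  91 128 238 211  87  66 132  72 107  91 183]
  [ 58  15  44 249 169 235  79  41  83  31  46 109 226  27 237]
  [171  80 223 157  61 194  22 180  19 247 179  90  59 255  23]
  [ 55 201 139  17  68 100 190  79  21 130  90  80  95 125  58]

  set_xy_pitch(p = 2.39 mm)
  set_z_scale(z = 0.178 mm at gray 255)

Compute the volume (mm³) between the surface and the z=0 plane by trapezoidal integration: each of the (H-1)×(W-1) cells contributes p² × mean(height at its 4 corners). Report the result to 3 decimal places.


39.849

height_mm = gray/255 × 0.178; cell vol = 2.39² × mean(4 corners)
unit = 2.39² × 0.178 / (4×255) = 0.000996817 mm³ per gray-sum
row 0: Σ corner-gray over 14 cells = 7257  → 7.2339
row 1: Σ corner-gray over 14 cells = 6567  → 6.5461
row 2: Σ corner-gray over 14 cells = 6459  → 6.4384
row 3: Σ corner-gray over 14 cells = 6455  → 6.4345
row 4: Σ corner-gray over 14 cells = 6729  → 6.7076
row 5: Σ corner-gray over 14 cells = 6509  → 6.4883
Σ rows: total corner-gray = 39976  → 39.8488 mm³


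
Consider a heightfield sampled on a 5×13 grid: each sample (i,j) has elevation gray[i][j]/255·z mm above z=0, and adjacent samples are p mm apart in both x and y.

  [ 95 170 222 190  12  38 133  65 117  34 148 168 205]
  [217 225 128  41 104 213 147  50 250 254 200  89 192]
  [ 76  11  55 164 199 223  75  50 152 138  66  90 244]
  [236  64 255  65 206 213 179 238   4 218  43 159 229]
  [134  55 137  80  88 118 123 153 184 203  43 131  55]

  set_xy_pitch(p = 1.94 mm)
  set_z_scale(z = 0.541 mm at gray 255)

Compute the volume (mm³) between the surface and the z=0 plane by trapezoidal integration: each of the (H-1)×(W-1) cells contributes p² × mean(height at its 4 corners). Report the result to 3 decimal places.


52.645

height_mm = gray/255 × 0.541; cell vol = 1.94² × mean(4 corners)
unit = 1.94² × 0.541 / (4×255) = 0.00199618 mm³ per gray-sum
row 0: Σ corner-gray over 12 cells = 6705  → 13.3844
row 1: Σ corner-gray over 12 cells = 6577  → 13.1289
row 2: Σ corner-gray over 12 cells = 6519  → 13.0131
row 3: Σ corner-gray over 12 cells = 6572  → 13.1189
Σ rows: total corner-gray = 26373  → 52.6454 mm³


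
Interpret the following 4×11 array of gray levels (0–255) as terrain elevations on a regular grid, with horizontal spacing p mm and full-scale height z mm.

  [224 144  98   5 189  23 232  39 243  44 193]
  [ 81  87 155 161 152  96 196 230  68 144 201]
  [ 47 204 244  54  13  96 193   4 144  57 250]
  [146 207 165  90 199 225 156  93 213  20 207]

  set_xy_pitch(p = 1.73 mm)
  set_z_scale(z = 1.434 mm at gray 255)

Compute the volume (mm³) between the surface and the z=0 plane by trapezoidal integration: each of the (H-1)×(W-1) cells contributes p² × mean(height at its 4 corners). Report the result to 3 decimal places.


66.860

height_mm = gray/255 × 1.434; cell vol = 1.73² × mean(4 corners)
unit = 1.73² × 1.434 / (4×255) = 0.00420767 mm³ per gray-sum
row 0: Σ corner-gray over 10 cells = 5311  → 22.3469
row 1: Σ corner-gray over 10 cells = 5175  → 21.7747
row 2: Σ corner-gray over 10 cells = 5404  → 22.7382
Σ rows: total corner-gray = 15890  → 66.8598 mm³


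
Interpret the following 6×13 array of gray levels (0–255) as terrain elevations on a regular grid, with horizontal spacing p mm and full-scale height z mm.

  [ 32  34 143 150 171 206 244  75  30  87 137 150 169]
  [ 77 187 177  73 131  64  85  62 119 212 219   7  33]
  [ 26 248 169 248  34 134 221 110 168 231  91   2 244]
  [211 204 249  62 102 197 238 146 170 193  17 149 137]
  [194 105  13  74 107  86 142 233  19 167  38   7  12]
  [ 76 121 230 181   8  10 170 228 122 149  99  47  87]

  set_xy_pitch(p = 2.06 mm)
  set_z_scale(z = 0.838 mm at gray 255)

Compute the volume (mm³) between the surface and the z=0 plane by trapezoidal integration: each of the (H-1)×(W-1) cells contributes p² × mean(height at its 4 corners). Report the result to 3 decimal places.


height_mm = gray/255 × 0.838; cell vol = 2.06² × mean(4 corners)
unit = 2.06² × 0.838 / (4×255) = 0.00348641 mm³ per gray-sum
row 0: Σ corner-gray over 12 cells = 5837  → 20.3502
row 1: Σ corner-gray over 12 cells = 6364  → 22.1875
row 2: Σ corner-gray over 12 cells = 7384  → 25.7436
row 3: Σ corner-gray over 12 cells = 5990  → 20.8836
row 4: Σ corner-gray over 12 cells = 5081  → 17.7144
Σ rows: total corner-gray = 30656  → 106.8793 mm³

106.879


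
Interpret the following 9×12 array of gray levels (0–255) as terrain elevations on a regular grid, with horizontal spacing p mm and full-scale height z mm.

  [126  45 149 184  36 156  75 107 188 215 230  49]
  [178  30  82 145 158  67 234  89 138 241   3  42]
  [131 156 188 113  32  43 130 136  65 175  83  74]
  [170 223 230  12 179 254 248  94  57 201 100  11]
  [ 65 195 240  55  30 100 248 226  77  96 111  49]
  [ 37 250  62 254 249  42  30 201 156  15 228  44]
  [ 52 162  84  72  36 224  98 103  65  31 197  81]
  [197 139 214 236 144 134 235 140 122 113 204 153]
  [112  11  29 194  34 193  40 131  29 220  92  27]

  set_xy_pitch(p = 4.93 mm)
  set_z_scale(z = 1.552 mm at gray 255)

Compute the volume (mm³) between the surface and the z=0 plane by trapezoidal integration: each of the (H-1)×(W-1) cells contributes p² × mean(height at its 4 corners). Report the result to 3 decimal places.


height_mm = gray/255 × 1.552; cell vol = 4.93² × mean(4 corners)
unit = 4.93² × 1.552 / (4×255) = 0.0369816 mm³ per gray-sum
row 0: Σ corner-gray over 11 cells = 5539  → 204.8409
row 1: Σ corner-gray over 11 cells = 5041  → 186.4241
row 2: Σ corner-gray over 11 cells = 5824  → 215.3807
row 3: Σ corner-gray over 11 cells = 6247  → 231.0239
row 4: Σ corner-gray over 11 cells = 5925  → 219.1158
row 5: Σ corner-gray over 11 cells = 5332  → 197.1857
row 6: Σ corner-gray over 11 cells = 5989  → 221.4826
row 7: Σ corner-gray over 11 cells = 5797  → 214.3822
Σ rows: total corner-gray = 45694  → 1689.8360 mm³

1689.836


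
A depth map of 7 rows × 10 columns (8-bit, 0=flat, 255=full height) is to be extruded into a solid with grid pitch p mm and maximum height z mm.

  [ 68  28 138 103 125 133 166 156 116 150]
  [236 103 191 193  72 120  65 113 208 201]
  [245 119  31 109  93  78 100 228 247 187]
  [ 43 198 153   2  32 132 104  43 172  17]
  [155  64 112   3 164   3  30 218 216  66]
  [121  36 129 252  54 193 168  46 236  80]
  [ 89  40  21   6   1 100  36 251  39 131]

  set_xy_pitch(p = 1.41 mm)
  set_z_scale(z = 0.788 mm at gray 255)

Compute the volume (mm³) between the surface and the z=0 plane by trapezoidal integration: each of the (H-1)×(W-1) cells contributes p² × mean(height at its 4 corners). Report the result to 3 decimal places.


38.978

height_mm = gray/255 × 0.788; cell vol = 1.41² × mean(4 corners)
unit = 1.41² × 0.788 / (4×255) = 0.0015359 mm³ per gray-sum
row 0: Σ corner-gray over 9 cells = 4715  → 7.2418
row 1: Σ corner-gray over 9 cells = 5009  → 7.6933
row 2: Σ corner-gray over 9 cells = 4174  → 6.4109
row 3: Σ corner-gray over 9 cells = 3573  → 5.4878
row 4: Σ corner-gray over 9 cells = 4270  → 6.5583
row 5: Σ corner-gray over 9 cells = 3637  → 5.5861
Σ rows: total corner-gray = 25378  → 38.9782 mm³


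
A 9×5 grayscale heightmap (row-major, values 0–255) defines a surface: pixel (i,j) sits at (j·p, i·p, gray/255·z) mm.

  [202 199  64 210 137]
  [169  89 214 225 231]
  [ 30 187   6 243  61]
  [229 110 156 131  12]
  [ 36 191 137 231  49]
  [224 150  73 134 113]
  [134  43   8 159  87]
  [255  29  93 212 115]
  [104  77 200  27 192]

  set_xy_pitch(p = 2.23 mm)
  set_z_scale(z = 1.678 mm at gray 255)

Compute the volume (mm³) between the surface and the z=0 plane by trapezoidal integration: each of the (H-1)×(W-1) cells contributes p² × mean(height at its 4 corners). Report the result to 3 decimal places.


138.773

height_mm = gray/255 × 1.678; cell vol = 2.23² × mean(4 corners)
unit = 2.23² × 1.678 / (4×255) = 0.00818091 mm³ per gray-sum
row 0: Σ corner-gray over 4 cells = 2741  → 22.4239
row 1: Σ corner-gray over 4 cells = 2419  → 19.7896
row 2: Σ corner-gray over 4 cells = 1998  → 16.3455
row 3: Σ corner-gray over 4 cells = 2238  → 18.3089
row 4: Σ corner-gray over 4 cells = 2254  → 18.4398
row 5: Σ corner-gray over 4 cells = 1692  → 13.8421
row 6: Σ corner-gray over 4 cells = 1679  → 13.7357
row 7: Σ corner-gray over 4 cells = 1942  → 15.8873
Σ rows: total corner-gray = 16963  → 138.7727 mm³


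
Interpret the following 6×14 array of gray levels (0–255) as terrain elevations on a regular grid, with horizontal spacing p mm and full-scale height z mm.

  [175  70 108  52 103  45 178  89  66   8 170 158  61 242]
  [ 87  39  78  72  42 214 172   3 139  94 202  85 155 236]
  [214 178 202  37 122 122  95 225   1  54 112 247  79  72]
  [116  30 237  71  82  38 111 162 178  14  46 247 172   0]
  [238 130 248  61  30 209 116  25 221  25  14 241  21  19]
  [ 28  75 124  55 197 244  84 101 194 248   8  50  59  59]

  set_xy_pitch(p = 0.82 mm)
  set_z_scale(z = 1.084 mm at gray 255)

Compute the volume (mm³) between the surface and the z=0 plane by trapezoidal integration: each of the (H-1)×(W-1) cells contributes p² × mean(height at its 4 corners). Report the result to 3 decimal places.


height_mm = gray/255 × 1.084; cell vol = 0.82² × mean(4 corners)
unit = 0.82² × 1.084 / (4×255) = 0.00071459 mm³ per gray-sum
row 0: Σ corner-gray over 13 cells = 5546  → 3.9631
row 1: Σ corner-gray over 13 cells = 6147  → 4.3926
row 2: Σ corner-gray over 13 cells = 6126  → 4.3776
row 3: Σ corner-gray over 13 cells = 5831  → 4.1668
row 4: Σ corner-gray over 13 cells = 5904  → 4.2189
Σ rows: total corner-gray = 29554  → 21.1190 mm³

21.119


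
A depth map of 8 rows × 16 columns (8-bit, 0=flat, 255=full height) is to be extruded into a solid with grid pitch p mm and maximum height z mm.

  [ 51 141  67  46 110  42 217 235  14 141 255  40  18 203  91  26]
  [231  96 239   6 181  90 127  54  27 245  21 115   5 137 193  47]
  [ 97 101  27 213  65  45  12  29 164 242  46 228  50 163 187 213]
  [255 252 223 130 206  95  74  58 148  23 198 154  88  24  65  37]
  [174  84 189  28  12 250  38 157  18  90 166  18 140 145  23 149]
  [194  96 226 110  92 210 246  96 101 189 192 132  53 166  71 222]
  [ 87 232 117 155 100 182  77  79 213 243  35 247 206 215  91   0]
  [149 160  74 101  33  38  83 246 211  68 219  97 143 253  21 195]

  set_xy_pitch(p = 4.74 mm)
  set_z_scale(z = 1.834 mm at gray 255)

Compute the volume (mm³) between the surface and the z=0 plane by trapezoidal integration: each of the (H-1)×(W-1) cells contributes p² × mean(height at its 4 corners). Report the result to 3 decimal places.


2103.545

height_mm = gray/255 × 1.834; cell vol = 4.74² × mean(4 corners)
unit = 4.74² × 1.834 / (4×255) = 0.0403976 mm³ per gray-sum
row 0: Σ corner-gray over 15 cells = 6667  → 269.3310
row 1: Σ corner-gray over 15 cells = 6804  → 274.8654
row 2: Σ corner-gray over 15 cells = 7222  → 291.7517
row 3: Σ corner-gray over 15 cells = 6807  → 274.9866
row 4: Σ corner-gray over 15 cells = 7415  → 299.5484
row 5: Σ corner-gray over 15 cells = 8847  → 357.3978
row 6: Σ corner-gray over 15 cells = 8309  → 335.6639
Σ rows: total corner-gray = 52071  → 2103.5448 mm³


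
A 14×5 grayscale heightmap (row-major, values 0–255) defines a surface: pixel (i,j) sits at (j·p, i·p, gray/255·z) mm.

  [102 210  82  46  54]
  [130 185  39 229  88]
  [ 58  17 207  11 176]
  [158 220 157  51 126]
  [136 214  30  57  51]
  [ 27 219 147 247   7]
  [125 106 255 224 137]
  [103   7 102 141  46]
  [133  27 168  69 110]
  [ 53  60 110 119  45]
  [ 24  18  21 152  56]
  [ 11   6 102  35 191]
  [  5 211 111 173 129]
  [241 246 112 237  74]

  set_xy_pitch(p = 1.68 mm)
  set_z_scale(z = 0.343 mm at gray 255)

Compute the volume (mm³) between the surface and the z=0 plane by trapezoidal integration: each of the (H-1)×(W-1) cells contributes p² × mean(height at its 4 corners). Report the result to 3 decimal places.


22.375

height_mm = gray/255 × 0.343; cell vol = 1.68² × mean(4 corners)
unit = 1.68² × 0.343 / (4×255) = 0.000949101 mm³ per gray-sum
row 0: Σ corner-gray over 4 cells = 1956  → 1.8564
row 1: Σ corner-gray over 4 cells = 1828  → 1.7350
row 2: Σ corner-gray over 4 cells = 1844  → 1.7501
row 3: Σ corner-gray over 4 cells = 1929  → 1.8308
row 4: Σ corner-gray over 4 cells = 2049  → 1.9447
row 5: Σ corner-gray over 4 cells = 2692  → 2.5550
row 6: Σ corner-gray over 4 cells = 2081  → 1.9751
row 7: Σ corner-gray over 4 cells = 1420  → 1.3477
row 8: Σ corner-gray over 4 cells = 1447  → 1.3733
row 9: Σ corner-gray over 4 cells = 1138  → 1.0801
row 10: Σ corner-gray over 4 cells = 950  → 0.9016
row 11: Σ corner-gray over 4 cells = 1612  → 1.5300
row 12: Σ corner-gray over 4 cells = 2629  → 2.4952
Σ rows: total corner-gray = 23575  → 22.3751 mm³


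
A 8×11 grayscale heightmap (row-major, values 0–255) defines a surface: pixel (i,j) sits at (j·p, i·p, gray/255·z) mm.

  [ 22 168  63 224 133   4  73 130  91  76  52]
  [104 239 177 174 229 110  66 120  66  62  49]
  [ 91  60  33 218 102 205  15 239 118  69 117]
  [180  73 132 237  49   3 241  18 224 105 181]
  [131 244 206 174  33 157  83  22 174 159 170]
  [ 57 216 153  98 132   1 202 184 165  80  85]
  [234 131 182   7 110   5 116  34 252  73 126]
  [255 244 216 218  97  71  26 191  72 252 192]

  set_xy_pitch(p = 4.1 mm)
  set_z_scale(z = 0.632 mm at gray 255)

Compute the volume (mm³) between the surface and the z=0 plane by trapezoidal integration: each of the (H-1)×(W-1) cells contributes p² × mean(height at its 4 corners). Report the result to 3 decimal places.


368.473

height_mm = gray/255 × 0.632; cell vol = 4.1² × mean(4 corners)
unit = 4.1² × 0.632 / (4×255) = 0.0104156 mm³ per gray-sum
row 0: Σ corner-gray over 10 cells = 4637  → 48.2972
row 1: Σ corner-gray over 10 cells = 4965  → 51.7135
row 2: Σ corner-gray over 10 cells = 4851  → 50.5261
row 3: Σ corner-gray over 10 cells = 5330  → 55.5152
row 4: Σ corner-gray over 10 cells = 5409  → 56.3380
row 5: Σ corner-gray over 10 cells = 4784  → 49.8283
row 6: Σ corner-gray over 10 cells = 5401  → 56.2547
Σ rows: total corner-gray = 35377  → 368.4730 mm³
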